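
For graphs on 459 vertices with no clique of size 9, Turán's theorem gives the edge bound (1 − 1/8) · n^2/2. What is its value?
Turán density bound = (7/8) · 459^2/2 = 1474767/16 ≈ 92172.9375

Turán's theorem: ex(n, K_{r+1}) is achieved by the complete r-partite Turán graph T(n, r) with parts as balanced as possible, and is at most (1 − 1/r) · n^2/2. For r = 8, n = 459: the density bound is (7/8) · 210681/2 = 1474767/16 ≈ 92172.9375. The integer-valued extremum is e(T(459, 8)) = 92172, which is strictly less than the density bound 1474767/16 since 8 ∤ 459 (the parts of T(459, 8) cannot all be equal).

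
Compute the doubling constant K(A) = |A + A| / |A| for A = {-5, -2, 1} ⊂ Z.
K = |A + A| / |A| = 5/3

Enumerate A + A = {a + b : a, b ∈ A}. With |A| = 3, there are |A|^2 = 9 ordered sum pairs; collecting distinct values, A + A = {-10, -7, -4, -1, 2}, so |A + A| = 5. Thus K = 5/3. Here |A + A| = 2|A| − 1 = 5, the minimum possible — so K = 5/3 is minimal, which holds iff A is an arithmetic progression.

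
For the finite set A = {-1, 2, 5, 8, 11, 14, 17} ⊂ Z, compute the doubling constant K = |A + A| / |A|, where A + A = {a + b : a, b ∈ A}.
K = |A + A| / |A| = 13/7

Enumerate A + A = {a + b : a, b ∈ A}. With |A| = 7, there are |A|^2 = 49 ordered sum pairs; collecting distinct values, A + A = {-2, 1, 4, 7, 10, 13, 16, 19, 22, 25, 28, 31, 34}, so |A + A| = 13. Thus K = 13/7. Here |A + A| = 2|A| − 1 = 13, the minimum possible — so K = 13/7 is minimal, which holds iff A is an arithmetic progression.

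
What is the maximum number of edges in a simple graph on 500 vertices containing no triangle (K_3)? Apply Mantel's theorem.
ex(500, K_3) = ⌊500^2/4⌋ = 62500

Mantel (1907): a triangle-free graph on n vertices has at most ⌊n^2/4⌋ edges, with equality for the complete bipartite graph K_{⌊n/2⌋, ⌈n/2⌉}. For n = 500: ⌊500^2/4⌋ = ⌊250000/4⌋ = 62500. The extremal graph is K_{250, 250}, which has 250·250 = 62500 edges.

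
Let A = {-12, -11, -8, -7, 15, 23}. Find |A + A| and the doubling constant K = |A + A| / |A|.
K = |A + A| / |A| = 20/6 = 10/3

Enumerate A + A = {a + b : a, b ∈ A}. With |A| = 6, there are |A|^2 = 36 ordered sum pairs; collecting distinct values, A + A = {-24, -23, -22, -20, -19, -18, -16, -15, -14, 3, 4, 7, 8, 11, 12, 15, 16, 30, 38, 46}, so |A + A| = 20. Thus K = 20/6 = 10/3. For comparison, the minimum possible |A + A| over all 6-element sets is 2·6 − 1 = 11 (so min K = 11/6), attained only by arithmetic progressions.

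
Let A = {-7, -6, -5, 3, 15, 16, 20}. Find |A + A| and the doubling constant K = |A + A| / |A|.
K = |A + A| / |A| = 25/7

Enumerate A + A = {a + b : a, b ∈ A}. With |A| = 7, there are |A|^2 = 49 ordered sum pairs; collecting distinct values, A + A = {-14, -13, -12, -11, -10, -4, -3, -2, 6, 8, 9, 10, 11, 13, 14, 15, 18, 19, 23, 30, 31, 32, 35, 36, 40}, so |A + A| = 25. Thus K = 25/7. For comparison, the minimum possible |A + A| over all 7-element sets is 2·7 − 1 = 13 (so min K = 13/7), attained only by arithmetic progressions.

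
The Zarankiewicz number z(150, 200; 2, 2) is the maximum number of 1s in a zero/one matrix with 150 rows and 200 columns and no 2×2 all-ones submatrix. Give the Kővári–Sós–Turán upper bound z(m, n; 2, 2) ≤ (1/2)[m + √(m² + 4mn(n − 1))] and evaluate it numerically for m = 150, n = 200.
z(150, 200; 2, 2) ≤ (1/2)[150 + √(150² + 4·150·200·199)] = (1/2)[150 + √23902500] = 2519.5092

Kővári–Sós–Turán: let r_1, ..., r_150 be the row sums and z = Σ r_i the total number of 1s. Each pair of columns can share at most one row with both entries 1 (else a 2×2 all-ones block appears), so Σ_i C(r_i, 2) ≤ C(200, 2) = 19900. By convexity Σ_i C(r_i, 2) ≥ 150·C(z/150, 2) = z(z − 150)/(2·150), giving z² − 150z − 150·200·199 ≤ 0 and hence z ≤ (1/2)[150 + √(22500 + 4·5970000)] = (1/2)[150 + √23902500] ≈ (1/2)(150 + 4889.0183) = 2519.5092.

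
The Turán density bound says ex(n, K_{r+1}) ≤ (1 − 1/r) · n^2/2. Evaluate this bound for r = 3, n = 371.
Turán density bound = (2/3) · 371^2/2 = 137641/3 ≈ 45880.3333

Turán's theorem: ex(n, K_{r+1}) is achieved by the complete r-partite Turán graph T(n, r) with parts as balanced as possible, and is at most (1 − 1/r) · n^2/2. For r = 3, n = 371: the density bound is (2/3) · 137641/2 = 137641/3 ≈ 45880.3333. The integer-valued extremum is e(T(371, 3)) = 45880, which is strictly less than the density bound 137641/3 since 3 ∤ 371 (the parts of T(371, 3) cannot all be equal).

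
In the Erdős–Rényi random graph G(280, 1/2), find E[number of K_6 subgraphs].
E[# K_6] = C(280, 6) · (1/2)^C(6, 2) = 634155960900 / 2^15 = 158538990225/8192 ≈ 19352904.080200

For each 6-subset S of vertices (there are C(280, 6) = 634155960900 such S), let X_S = 1 if S induces a K_6 (all C(6, 2) = 15 edges present). Then P(X_S = 1) = (1/2)^15 = 1/32768. By linearity of expectation, E[# K_6] = C(280, 6) · (1/2)^15 = 634155960900 / 32768 = 158538990225/8192 ≈ 19352904.080200.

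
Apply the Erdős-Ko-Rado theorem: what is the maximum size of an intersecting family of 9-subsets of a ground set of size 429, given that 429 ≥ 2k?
max |F| = C(428, 8) = 26148719147728035

Erdős-Ko-Rado (1961): when n ≥ 2k, max |F| = C(n−1, k−1). The bound is attained by the star {A : i ∈ A} for any fixed i ∈ [n]. Here C(429−1, 9−1) = C(428, 8) = 26148719147728035.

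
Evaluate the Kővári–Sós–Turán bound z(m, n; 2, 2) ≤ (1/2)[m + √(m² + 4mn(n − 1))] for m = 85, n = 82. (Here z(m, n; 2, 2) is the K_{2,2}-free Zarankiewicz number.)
z(85, 82; 2, 2) ≤ (1/2)[85 + √(85² + 4·85·82·81)] = (1/2)[85 + √2265505] = 795.0797

Kővári–Sós–Turán: let r_1, ..., r_85 be the row sums and z = Σ r_i the total number of 1s. Each pair of columns can share at most one row with both entries 1 (else a 2×2 all-ones block appears), so Σ_i C(r_i, 2) ≤ C(82, 2) = 3321. By convexity Σ_i C(r_i, 2) ≥ 85·C(z/85, 2) = z(z − 85)/(2·85), giving z² − 85z − 85·82·81 ≤ 0 and hence z ≤ (1/2)[85 + √(7225 + 4·564570)] = (1/2)[85 + √2265505] ≈ (1/2)(85 + 1505.1595) = 795.0797.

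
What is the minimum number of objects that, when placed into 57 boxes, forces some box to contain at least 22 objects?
n = (22 − 1)·57 + 1 = 1198

By the generalised pigeonhole principle, to guarantee some box contains ≥ r objects we need more than (r − 1) · k objects total. Threshold: n = (r − 1) · k + 1. With r = 22 and k = 57: n = 21 · 57 + 1 = 1197 + 1 = 1198. For n = 1197 = 21 · 57, we can put exactly 21 objects in every box, avoiding 22 in any single one — so 1198 is tight.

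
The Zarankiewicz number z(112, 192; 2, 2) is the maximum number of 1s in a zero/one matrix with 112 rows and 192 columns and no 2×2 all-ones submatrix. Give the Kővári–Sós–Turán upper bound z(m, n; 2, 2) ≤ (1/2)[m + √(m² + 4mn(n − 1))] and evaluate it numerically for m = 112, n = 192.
z(112, 192; 2, 2) ≤ (1/2)[112 + √(112² + 4·112·192·191)] = (1/2)[112 + √16441600] = 2083.4121

Kővári–Sós–Turán: let r_1, ..., r_112 be the row sums and z = Σ r_i the total number of 1s. Each pair of columns can share at most one row with both entries 1 (else a 2×2 all-ones block appears), so Σ_i C(r_i, 2) ≤ C(192, 2) = 18336. By convexity Σ_i C(r_i, 2) ≥ 112·C(z/112, 2) = z(z − 112)/(2·112), giving z² − 112z − 112·192·191 ≤ 0 and hence z ≤ (1/2)[112 + √(12544 + 4·4107264)] = (1/2)[112 + √16441600] ≈ (1/2)(112 + 4054.8243) = 2083.4121.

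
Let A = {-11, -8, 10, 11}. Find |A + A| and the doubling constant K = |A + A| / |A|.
K = |A + A| / |A| = 10/4 = 5/2

Enumerate A + A = {a + b : a, b ∈ A}. With |A| = 4, there are |A|^2 = 16 ordered sum pairs; collecting distinct values, A + A = {-22, -19, -16, -1, 0, 2, 3, 20, 21, 22}, so |A + A| = 10. Thus K = 10/4 = 5/2. For comparison, the minimum possible |A + A| over all 4-element sets is 2·4 − 1 = 7 (so min K = 7/4), attained only by arithmetic progressions.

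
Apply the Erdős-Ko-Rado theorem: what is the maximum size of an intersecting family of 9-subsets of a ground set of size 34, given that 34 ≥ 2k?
max |F| = C(33, 8) = 13884156

Erdős-Ko-Rado (1961): when n ≥ 2k, max |F| = C(n−1, k−1). The bound is attained by the star {A : i ∈ A} for any fixed i ∈ [n]. Here C(34−1, 9−1) = C(33, 8) = 13884156.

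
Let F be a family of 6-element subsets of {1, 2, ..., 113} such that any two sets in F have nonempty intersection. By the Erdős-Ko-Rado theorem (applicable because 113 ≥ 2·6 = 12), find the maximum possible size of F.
max |F| = C(112, 5) = 134153712

Erdős-Ko-Rado (1961): when n ≥ 2k, max |F| = C(n−1, k−1). The bound is attained by the star {A : i ∈ A} for any fixed i ∈ [n]. Here C(113−1, 6−1) = C(112, 5) = 134153712.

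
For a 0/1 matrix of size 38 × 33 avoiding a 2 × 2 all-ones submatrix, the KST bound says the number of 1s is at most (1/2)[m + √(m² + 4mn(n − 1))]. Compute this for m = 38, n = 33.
z(38, 33; 2, 2) ≤ (1/2)[38 + √(38² + 4·38·33·32)] = (1/2)[38 + √161956] = 220.2188

Kővári–Sós–Turán: let r_1, ..., r_38 be the row sums and z = Σ r_i the total number of 1s. Each pair of columns can share at most one row with both entries 1 (else a 2×2 all-ones block appears), so Σ_i C(r_i, 2) ≤ C(33, 2) = 528. By convexity Σ_i C(r_i, 2) ≥ 38·C(z/38, 2) = z(z − 38)/(2·38), giving z² − 38z − 38·33·32 ≤ 0 and hence z ≤ (1/2)[38 + √(1444 + 4·40128)] = (1/2)[38 + √161956] ≈ (1/2)(38 + 402.4376) = 220.2188.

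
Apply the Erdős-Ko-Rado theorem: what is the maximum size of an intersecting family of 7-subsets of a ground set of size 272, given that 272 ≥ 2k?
max |F| = C(271, 6) = 520331994189

Erdős-Ko-Rado (1961): when n ≥ 2k, max |F| = C(n−1, k−1). The bound is attained by the star {A : i ∈ A} for any fixed i ∈ [n]. Here C(272−1, 7−1) = C(271, 6) = 520331994189.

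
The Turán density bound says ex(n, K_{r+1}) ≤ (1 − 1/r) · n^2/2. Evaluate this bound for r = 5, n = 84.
Turán density bound = (4/5) · 84^2/2 = 14112/5 ≈ 2822.4

Turán's theorem: ex(n, K_{r+1}) is achieved by the complete r-partite Turán graph T(n, r) with parts as balanced as possible, and is at most (1 − 1/r) · n^2/2. For r = 5, n = 84: the density bound is (4/5) · 7056/2 = 14112/5 ≈ 2822.4. The integer-valued extremum is e(T(84, 5)) = 2822, which is strictly less than the density bound 14112/5 since 5 ∤ 84 (the parts of T(84, 5) cannot all be equal).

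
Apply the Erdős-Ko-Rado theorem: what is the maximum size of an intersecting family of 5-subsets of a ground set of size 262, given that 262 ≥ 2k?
max |F| = C(261, 4) = 188939205

The Erdős-Ko-Rado theorem states: for n ≥ 2k, an intersecting family of k-subsets of an n-element set has size at most C(n − 1, k − 1), with equality for 'star' families {A ⊆ [n] : |A| = k, i ∈ A} (fix an element i). For n = 262, k = 5: C(261, 4) = 188939205.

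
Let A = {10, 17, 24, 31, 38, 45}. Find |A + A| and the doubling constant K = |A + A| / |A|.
K = |A + A| / |A| = 11/6

Enumerate A + A = {a + b : a, b ∈ A}. With |A| = 6, there are |A|^2 = 36 ordered sum pairs; collecting distinct values, A + A = {20, 27, 34, 41, 48, 55, 62, 69, 76, 83, 90}, so |A + A| = 11. Thus K = 11/6. Here |A + A| = 2|A| − 1 = 11, the minimum possible — so K = 11/6 is minimal, which holds iff A is an arithmetic progression.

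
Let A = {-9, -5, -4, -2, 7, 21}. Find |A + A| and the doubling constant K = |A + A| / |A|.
K = |A + A| / |A| = 21/6 = 7/2

Enumerate A + A = {a + b : a, b ∈ A}. With |A| = 6, there are |A|^2 = 36 ordered sum pairs; collecting distinct values, A + A = {-18, -14, -13, -11, -10, -9, -8, -7, -6, -4, -2, 2, 3, 5, 12, 14, 16, 17, 19, 28, 42}, so |A + A| = 21. Thus K = 21/6 = 7/2. For comparison, the minimum possible |A + A| over all 6-element sets is 2·6 − 1 = 11 (so min K = 11/6), attained only by arithmetic progressions.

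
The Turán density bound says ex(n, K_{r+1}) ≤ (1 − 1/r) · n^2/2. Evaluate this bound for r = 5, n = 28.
Turán density bound = (4/5) · 28^2/2 = 1568/5 ≈ 313.6

Turán's theorem: ex(n, K_{r+1}) is achieved by the complete r-partite Turán graph T(n, r) with parts as balanced as possible, and is at most (1 − 1/r) · n^2/2. For r = 5, n = 28: the density bound is (4/5) · 784/2 = 1568/5 ≈ 313.6. The integer-valued extremum is e(T(28, 5)) = 313, which is strictly less than the density bound 1568/5 since 5 ∤ 28 (the parts of T(28, 5) cannot all be equal).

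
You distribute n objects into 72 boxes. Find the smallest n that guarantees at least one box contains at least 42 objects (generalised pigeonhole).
n = (42 − 1)·72 + 1 = 2953

By the generalised pigeonhole principle, to guarantee some box contains ≥ r objects we need more than (r − 1) · k objects total. Threshold: n = (r − 1) · k + 1. With r = 42 and k = 72: n = 41 · 72 + 1 = 2952 + 1 = 2953. For n = 2952 = 41 · 72, we can put exactly 41 objects in every box, avoiding 42 in any single one — so 2953 is tight.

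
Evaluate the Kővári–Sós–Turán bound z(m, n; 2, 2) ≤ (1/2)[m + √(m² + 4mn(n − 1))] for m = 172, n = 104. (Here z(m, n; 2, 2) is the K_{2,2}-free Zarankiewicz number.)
z(172, 104; 2, 2) ≤ (1/2)[172 + √(172² + 4·172·104·103)] = (1/2)[172 + √7399440] = 1446.0956

Kővári–Sós–Turán: let r_1, ..., r_172 be the row sums and z = Σ r_i the total number of 1s. Each pair of columns can share at most one row with both entries 1 (else a 2×2 all-ones block appears), so Σ_i C(r_i, 2) ≤ C(104, 2) = 5356. By convexity Σ_i C(r_i, 2) ≥ 172·C(z/172, 2) = z(z − 172)/(2·172), giving z² − 172z − 172·104·103 ≤ 0 and hence z ≤ (1/2)[172 + √(29584 + 4·1842464)] = (1/2)[172 + √7399440] ≈ (1/2)(172 + 2720.1912) = 1446.0956.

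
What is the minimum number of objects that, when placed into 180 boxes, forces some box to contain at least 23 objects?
n = (23 − 1)·180 + 1 = 3961

By the generalised pigeonhole principle, to guarantee some box contains ≥ r objects we need more than (r − 1) · k objects total. Threshold: n = (r − 1) · k + 1. With r = 23 and k = 180: n = 22 · 180 + 1 = 3960 + 1 = 3961. For n = 3960 = 22 · 180, we can put exactly 22 objects in every box, avoiding 23 in any single one — so 3961 is tight.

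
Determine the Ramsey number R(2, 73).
R(2, 73) = 73

R(2, k) = k for all k ≥ 2: in a 2-colouring of K_k, either some edge is red (a red K_2) or all edges are blue (a blue K_k). And K_{72} coloured all-blue has no blue K_73, so R(2, 73) > 72. Hence R(2, 73) = 73.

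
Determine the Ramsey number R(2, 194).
R(2, 194) = 194

R(2, k) = k for all k ≥ 2: in a 2-colouring of K_k, either some edge is red (a red K_2) or all edges are blue (a blue K_k). And K_{193} coloured all-blue has no blue K_194, so R(2, 194) > 193. Hence R(2, 194) = 194.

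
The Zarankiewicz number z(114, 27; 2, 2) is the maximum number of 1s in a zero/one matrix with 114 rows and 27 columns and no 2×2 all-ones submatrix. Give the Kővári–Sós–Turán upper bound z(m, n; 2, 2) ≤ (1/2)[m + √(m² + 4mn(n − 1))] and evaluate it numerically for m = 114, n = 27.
z(114, 27; 2, 2) ≤ (1/2)[114 + √(114² + 4·114·27·26)] = (1/2)[114 + √333108] = 345.5775

Kővári–Sós–Turán: let r_1, ..., r_114 be the row sums and z = Σ r_i the total number of 1s. Each pair of columns can share at most one row with both entries 1 (else a 2×2 all-ones block appears), so Σ_i C(r_i, 2) ≤ C(27, 2) = 351. By convexity Σ_i C(r_i, 2) ≥ 114·C(z/114, 2) = z(z − 114)/(2·114), giving z² − 114z − 114·27·26 ≤ 0 and hence z ≤ (1/2)[114 + √(12996 + 4·80028)] = (1/2)[114 + √333108] ≈ (1/2)(114 + 577.1551) = 345.5775.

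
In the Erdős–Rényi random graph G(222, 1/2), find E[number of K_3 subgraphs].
E[# K_3] = C(222, 3) · (1/2)^C(3, 2) = 1798940 / 2^3 = 449735/2 = 224867.5

For each 3-subset S of vertices (there are C(222, 3) = 1798940 such S), let X_S = 1 if S induces a K_3 (all C(3, 2) = 3 edges present). Then P(X_S = 1) = (1/2)^3 = 1/8. By linearity of expectation, E[# K_3] = C(222, 3) · (1/2)^3 = 1798940 / 8 = 449735/2 = 224867.5.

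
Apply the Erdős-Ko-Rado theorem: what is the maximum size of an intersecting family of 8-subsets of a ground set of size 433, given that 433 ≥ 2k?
max |F| = C(432, 7) = 530563624555536

Erdős-Ko-Rado (1961): when n ≥ 2k, max |F| = C(n−1, k−1). The bound is attained by the star {A : i ∈ A} for any fixed i ∈ [n]. Here C(433−1, 8−1) = C(432, 7) = 530563624555536.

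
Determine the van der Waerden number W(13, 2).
W(13, 2) = 13 + 1 = 14

A 2-term AP is any pair of integers, so a monochromatic 2-AP exists iff some colour is used at least twice. With 13 colours, the colouring i ↦ i on {1, ..., 13} uses each colour once, avoiding any monochromatic pair, so W(13, 2) > 13. For {1, ..., 14}, pigeonhole forces two integers of the same colour, which form a monochromatic 2-AP. Hence W(13, 2) = 14.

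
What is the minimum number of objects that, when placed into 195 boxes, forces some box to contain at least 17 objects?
n = (17 − 1)·195 + 1 = 3121

By the generalised pigeonhole principle, to guarantee some box contains ≥ r objects we need more than (r − 1) · k objects total. Threshold: n = (r − 1) · k + 1. With r = 17 and k = 195: n = 16 · 195 + 1 = 3120 + 1 = 3121. For n = 3120 = 16 · 195, we can put exactly 16 objects in every box, avoiding 17 in any single one — so 3121 is tight.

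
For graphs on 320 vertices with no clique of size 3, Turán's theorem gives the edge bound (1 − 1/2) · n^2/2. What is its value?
Turán density bound = (1/2) · 320^2/2 = 25600

Turán's theorem: ex(n, K_{r+1}) is achieved by the complete r-partite Turán graph T(n, r) with parts as balanced as possible, and is at most (1 − 1/r) · n^2/2. For r = 2, n = 320: the density bound is (1/2) · 102400/2 = 25600. Since 2 ∣ 320, the Turán graph T(320, 2) has parts of equal size 160, and its edge count e(T(320, 2)) = 25600 attains the density bound exactly.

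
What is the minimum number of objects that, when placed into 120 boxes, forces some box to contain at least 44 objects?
n = (44 − 1)·120 + 1 = 5161

By the generalised pigeonhole principle, to guarantee some box contains ≥ r objects we need more than (r − 1) · k objects total. Threshold: n = (r − 1) · k + 1. With r = 44 and k = 120: n = 43 · 120 + 1 = 5160 + 1 = 5161. For n = 5160 = 43 · 120, we can put exactly 43 objects in every box, avoiding 44 in any single one — so 5161 is tight.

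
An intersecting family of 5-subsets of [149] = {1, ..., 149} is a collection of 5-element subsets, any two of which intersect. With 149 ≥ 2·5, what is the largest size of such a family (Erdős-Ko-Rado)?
max |F| = C(148, 4) = 19190605

Erdős-Ko-Rado (1961): when n ≥ 2k, max |F| = C(n−1, k−1). The bound is attained by the star {A : i ∈ A} for any fixed i ∈ [n]. Here C(149−1, 5−1) = C(148, 4) = 19190605.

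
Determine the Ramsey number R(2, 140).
R(2, 140) = 140

R(2, k) = k for all k ≥ 2: in a 2-colouring of K_k, either some edge is red (a red K_2) or all edges are blue (a blue K_k). And K_{139} coloured all-blue has no blue K_140, so R(2, 140) > 139. Hence R(2, 140) = 140.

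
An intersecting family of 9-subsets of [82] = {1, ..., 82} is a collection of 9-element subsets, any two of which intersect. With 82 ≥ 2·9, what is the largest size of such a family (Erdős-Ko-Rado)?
max |F| = C(81, 8) = 32164253550

The Erdős-Ko-Rado theorem states: for n ≥ 2k, an intersecting family of k-subsets of an n-element set has size at most C(n − 1, k − 1), with equality for 'star' families {A ⊆ [n] : |A| = k, i ∈ A} (fix an element i). For n = 82, k = 9: C(81, 8) = 32164253550.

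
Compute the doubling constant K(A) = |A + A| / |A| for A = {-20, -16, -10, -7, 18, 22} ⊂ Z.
K = |A + A| / |A| = 20/6 = 10/3

Enumerate A + A = {a + b : a, b ∈ A}. With |A| = 6, there are |A|^2 = 36 ordered sum pairs; collecting distinct values, A + A = {-40, -36, -32, -30, -27, -26, -23, -20, -17, -14, -2, 2, 6, 8, 11, 12, 15, 36, 40, 44}, so |A + A| = 20. Thus K = 20/6 = 10/3. For comparison, the minimum possible |A + A| over all 6-element sets is 2·6 − 1 = 11 (so min K = 11/6), attained only by arithmetic progressions.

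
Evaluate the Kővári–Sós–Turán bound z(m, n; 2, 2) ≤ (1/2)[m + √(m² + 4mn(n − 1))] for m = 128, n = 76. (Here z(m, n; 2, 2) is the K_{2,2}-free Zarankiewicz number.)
z(128, 76; 2, 2) ≤ (1/2)[128 + √(128² + 4·128·76·75)] = (1/2)[128 + √2934784] = 920.5606

Kővári–Sós–Turán: let r_1, ..., r_128 be the row sums and z = Σ r_i the total number of 1s. Each pair of columns can share at most one row with both entries 1 (else a 2×2 all-ones block appears), so Σ_i C(r_i, 2) ≤ C(76, 2) = 2850. By convexity Σ_i C(r_i, 2) ≥ 128·C(z/128, 2) = z(z − 128)/(2·128), giving z² − 128z − 128·76·75 ≤ 0 and hence z ≤ (1/2)[128 + √(16384 + 4·729600)] = (1/2)[128 + √2934784] ≈ (1/2)(128 + 1713.1211) = 920.5606.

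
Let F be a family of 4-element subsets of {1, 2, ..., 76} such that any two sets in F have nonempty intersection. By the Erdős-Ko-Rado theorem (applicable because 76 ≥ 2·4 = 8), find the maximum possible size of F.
max |F| = C(75, 3) = 67525

Erdős-Ko-Rado (1961): when n ≥ 2k, max |F| = C(n−1, k−1). The bound is attained by the star {A : i ∈ A} for any fixed i ∈ [n]. Here C(76−1, 4−1) = C(75, 3) = 67525.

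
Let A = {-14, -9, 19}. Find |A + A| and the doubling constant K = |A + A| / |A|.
K = |A + A| / |A| = 6/3 = 2

Enumerate A + A = {a + b : a, b ∈ A}. With |A| = 3, there are |A|^2 = 9 ordered sum pairs; collecting distinct values, A + A = {-28, -23, -18, 5, 10, 38}, so |A + A| = 6. Thus K = 6/3 = 2. For comparison, the minimum possible |A + A| over all 3-element sets is 2·3 − 1 = 5 (so min K = 5/3), attained only by arithmetic progressions.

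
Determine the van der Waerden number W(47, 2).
W(47, 2) = 47 + 1 = 48

A 2-term AP is any pair of integers, so a monochromatic 2-AP exists iff some colour is used at least twice. With 47 colours, the colouring i ↦ i on {1, ..., 47} uses each colour once, avoiding any monochromatic pair, so W(47, 2) > 47. For {1, ..., 48}, pigeonhole forces two integers of the same colour, which form a monochromatic 2-AP. Hence W(47, 2) = 48.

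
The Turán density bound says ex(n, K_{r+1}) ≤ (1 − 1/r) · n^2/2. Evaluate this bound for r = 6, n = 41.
Turán density bound = (5/6) · 41^2/2 = 8405/12 ≈ 700.4167

Turán's theorem: ex(n, K_{r+1}) is achieved by the complete r-partite Turán graph T(n, r) with parts as balanced as possible, and is at most (1 − 1/r) · n^2/2. For r = 6, n = 41: the density bound is (5/6) · 1681/2 = 8405/12 ≈ 700.4167. The integer-valued extremum is e(T(41, 6)) = 700, which is strictly less than the density bound 8405/12 since 6 ∤ 41 (the parts of T(41, 6) cannot all be equal).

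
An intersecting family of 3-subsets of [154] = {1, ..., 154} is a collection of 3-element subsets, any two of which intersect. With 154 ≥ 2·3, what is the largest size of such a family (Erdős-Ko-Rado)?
max |F| = C(153, 2) = 11628

The Erdős-Ko-Rado theorem states: for n ≥ 2k, an intersecting family of k-subsets of an n-element set has size at most C(n − 1, k − 1), with equality for 'star' families {A ⊆ [n] : |A| = k, i ∈ A} (fix an element i). For n = 154, k = 3: C(153, 2) = 11628.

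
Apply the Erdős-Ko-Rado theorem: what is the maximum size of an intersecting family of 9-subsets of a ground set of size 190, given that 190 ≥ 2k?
max |F| = C(189, 8) = 34750872249093

Erdős-Ko-Rado (1961): when n ≥ 2k, max |F| = C(n−1, k−1). The bound is attained by the star {A : i ∈ A} for any fixed i ∈ [n]. Here C(190−1, 9−1) = C(189, 8) = 34750872249093.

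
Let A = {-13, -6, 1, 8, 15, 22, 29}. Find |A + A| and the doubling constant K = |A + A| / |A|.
K = |A + A| / |A| = 13/7

Enumerate A + A = {a + b : a, b ∈ A}. With |A| = 7, there are |A|^2 = 49 ordered sum pairs; collecting distinct values, A + A = {-26, -19, -12, -5, 2, 9, 16, 23, 30, 37, 44, 51, 58}, so |A + A| = 13. Thus K = 13/7. Here |A + A| = 2|A| − 1 = 13, the minimum possible — so K = 13/7 is minimal, which holds iff A is an arithmetic progression.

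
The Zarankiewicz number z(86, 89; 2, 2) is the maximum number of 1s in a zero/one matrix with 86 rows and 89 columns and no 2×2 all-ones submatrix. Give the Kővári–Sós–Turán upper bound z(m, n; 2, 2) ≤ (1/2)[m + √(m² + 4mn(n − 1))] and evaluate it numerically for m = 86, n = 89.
z(86, 89; 2, 2) ≤ (1/2)[86 + √(86² + 4·86·89·88)] = (1/2)[86 + √2701604] = 864.8278

Kővári–Sós–Turán: let r_1, ..., r_86 be the row sums and z = Σ r_i the total number of 1s. Each pair of columns can share at most one row with both entries 1 (else a 2×2 all-ones block appears), so Σ_i C(r_i, 2) ≤ C(89, 2) = 3916. By convexity Σ_i C(r_i, 2) ≥ 86·C(z/86, 2) = z(z − 86)/(2·86), giving z² − 86z − 86·89·88 ≤ 0 and hence z ≤ (1/2)[86 + √(7396 + 4·673552)] = (1/2)[86 + √2701604] ≈ (1/2)(86 + 1643.6557) = 864.8278.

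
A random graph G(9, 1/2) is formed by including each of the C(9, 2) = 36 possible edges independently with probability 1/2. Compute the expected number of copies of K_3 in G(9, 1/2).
E[# K_3] = C(9, 3) · (1/2)^C(3, 2) = 84 / 2^3 = 21/2 = 10.5

For each 3-subset S of vertices (there are C(9, 3) = 84 such S), let X_S = 1 if S induces a K_3 (all C(3, 2) = 3 edges present). Then P(X_S = 1) = (1/2)^3 = 1/8. By linearity of expectation, E[# K_3] = C(9, 3) · (1/2)^3 = 84 / 8 = 21/2 = 10.5.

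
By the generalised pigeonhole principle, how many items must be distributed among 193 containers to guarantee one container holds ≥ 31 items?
n = (31 − 1)·193 + 1 = 5791

By the generalised pigeonhole principle, to guarantee some box contains ≥ r objects we need more than (r − 1) · k objects total. Threshold: n = (r − 1) · k + 1. With r = 31 and k = 193: n = 30 · 193 + 1 = 5790 + 1 = 5791. For n = 5790 = 30 · 193, we can put exactly 30 objects in every box, avoiding 31 in any single one — so 5791 is tight.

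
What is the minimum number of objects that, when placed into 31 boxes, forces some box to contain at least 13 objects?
n = (13 − 1)·31 + 1 = 373

By the generalised pigeonhole principle, to guarantee some box contains ≥ r objects we need more than (r − 1) · k objects total. Threshold: n = (r − 1) · k + 1. With r = 13 and k = 31: n = 12 · 31 + 1 = 372 + 1 = 373. For n = 372 = 12 · 31, we can put exactly 12 objects in every box, avoiding 13 in any single one — so 373 is tight.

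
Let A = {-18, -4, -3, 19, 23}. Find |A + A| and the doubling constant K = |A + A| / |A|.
K = |A + A| / |A| = 15/5 = 3

Enumerate A + A = {a + b : a, b ∈ A}. With |A| = 5, there are |A|^2 = 25 ordered sum pairs; collecting distinct values, A + A = {-36, -22, -21, -8, -7, -6, 1, 5, 15, 16, 19, 20, 38, 42, 46}, so |A + A| = 15. Thus K = 15/5 = 3. For comparison, the minimum possible |A + A| over all 5-element sets is 2·5 − 1 = 9 (so min K = 9/5), attained only by arithmetic progressions.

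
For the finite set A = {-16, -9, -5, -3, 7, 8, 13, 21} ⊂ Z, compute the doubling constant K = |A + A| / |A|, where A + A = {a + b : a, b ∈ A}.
K = |A + A| / |A| = 32/8 = 4

Enumerate A + A = {a + b : a, b ∈ A}. With |A| = 8, there are |A|^2 = 64 ordered sum pairs; collecting distinct values, A + A = {-32, -25, -21, -19, -18, -14, -12, -10, -9, -8, -6, -3, -2, -1, 2, 3, 4, 5, 8, 10, 12, 14, 15, 16, 18, 20, 21, 26, 28, 29, 34, 42}, so |A + A| = 32. Thus K = 32/8 = 4. For comparison, the minimum possible |A + A| over all 8-element sets is 2·8 − 1 = 15 (so min K = 15/8), attained only by arithmetic progressions.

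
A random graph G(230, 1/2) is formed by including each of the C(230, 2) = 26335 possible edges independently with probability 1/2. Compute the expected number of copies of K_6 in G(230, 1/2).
E[# K_6] = C(230, 6) · (1/2)^C(6, 2) = 192522939225 / 2^15 ≈ 5875333.838654

For each 6-subset S of vertices (there are C(230, 6) = 192522939225 such S), let X_S = 1 if S induces a K_6 (all C(6, 2) = 15 edges present). Then P(X_S = 1) = (1/2)^15 = 1/32768. By linearity of expectation, E[# K_6] = C(230, 6) · (1/2)^15 = 192522939225 / 32768 ≈ 5875333.838654.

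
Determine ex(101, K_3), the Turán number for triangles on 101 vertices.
ex(101, K_3) = ⌊101^2/4⌋ = 2550

Mantel (1907): a triangle-free graph on n vertices has at most ⌊n^2/4⌋ edges, with equality for the complete bipartite graph K_{⌊n/2⌋, ⌈n/2⌉}. For n = 101: ⌊101^2/4⌋ = ⌊10201/4⌋ = 2550. The extremal graph is K_{50, 51}, which has 50·51 = 2550 edges.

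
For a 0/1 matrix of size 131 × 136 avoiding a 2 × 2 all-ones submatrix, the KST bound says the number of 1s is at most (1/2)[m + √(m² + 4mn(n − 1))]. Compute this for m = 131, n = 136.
z(131, 136; 2, 2) ≤ (1/2)[131 + √(131² + 4·131·136·135)] = (1/2)[131 + √9637801] = 1617.7404

Kővári–Sós–Turán: let r_1, ..., r_131 be the row sums and z = Σ r_i the total number of 1s. Each pair of columns can share at most one row with both entries 1 (else a 2×2 all-ones block appears), so Σ_i C(r_i, 2) ≤ C(136, 2) = 9180. By convexity Σ_i C(r_i, 2) ≥ 131·C(z/131, 2) = z(z − 131)/(2·131), giving z² − 131z − 131·136·135 ≤ 0 and hence z ≤ (1/2)[131 + √(17161 + 4·2405160)] = (1/2)[131 + √9637801] ≈ (1/2)(131 + 3104.4808) = 1617.7404.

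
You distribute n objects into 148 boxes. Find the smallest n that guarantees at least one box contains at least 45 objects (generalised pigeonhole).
n = (45 − 1)·148 + 1 = 6513

By the generalised pigeonhole principle, to guarantee some box contains ≥ r objects we need more than (r − 1) · k objects total. Threshold: n = (r − 1) · k + 1. With r = 45 and k = 148: n = 44 · 148 + 1 = 6512 + 1 = 6513. For n = 6512 = 44 · 148, we can put exactly 44 objects in every box, avoiding 45 in any single one — so 6513 is tight.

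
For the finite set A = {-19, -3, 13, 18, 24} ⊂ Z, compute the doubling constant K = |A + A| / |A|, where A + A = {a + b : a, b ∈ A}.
K = |A + A| / |A| = 14/5

Enumerate A + A = {a + b : a, b ∈ A}. With |A| = 5, there are |A|^2 = 25 ordered sum pairs; collecting distinct values, A + A = {-38, -22, -6, -1, 5, 10, 15, 21, 26, 31, 36, 37, 42, 48}, so |A + A| = 14. Thus K = 14/5. For comparison, the minimum possible |A + A| over all 5-element sets is 2·5 − 1 = 9 (so min K = 9/5), attained only by arithmetic progressions.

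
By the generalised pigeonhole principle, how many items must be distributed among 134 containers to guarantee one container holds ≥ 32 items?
n = (32 − 1)·134 + 1 = 4155

By the generalised pigeonhole principle, to guarantee some box contains ≥ r objects we need more than (r − 1) · k objects total. Threshold: n = (r − 1) · k + 1. With r = 32 and k = 134: n = 31 · 134 + 1 = 4154 + 1 = 4155. For n = 4154 = 31 · 134, we can put exactly 31 objects in every box, avoiding 32 in any single one — so 4155 is tight.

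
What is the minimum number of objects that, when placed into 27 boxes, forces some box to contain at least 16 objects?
n = (16 − 1)·27 + 1 = 406

By the generalised pigeonhole principle, to guarantee some box contains ≥ r objects we need more than (r − 1) · k objects total. Threshold: n = (r − 1) · k + 1. With r = 16 and k = 27: n = 15 · 27 + 1 = 405 + 1 = 406. For n = 405 = 15 · 27, we can put exactly 15 objects in every box, avoiding 16 in any single one — so 406 is tight.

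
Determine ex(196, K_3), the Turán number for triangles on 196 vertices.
ex(196, K_3) = ⌊196^2/4⌋ = 9604

Mantel (1907): a triangle-free graph on n vertices has at most ⌊n^2/4⌋ edges, with equality for the complete bipartite graph K_{⌊n/2⌋, ⌈n/2⌉}. For n = 196: ⌊196^2/4⌋ = ⌊38416/4⌋ = 9604. The extremal graph is K_{98, 98}, which has 98·98 = 9604 edges.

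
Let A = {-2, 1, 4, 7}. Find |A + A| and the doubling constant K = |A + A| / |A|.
K = |A + A| / |A| = 7/4

Enumerate A + A = {a + b : a, b ∈ A}. With |A| = 4, there are |A|^2 = 16 ordered sum pairs; collecting distinct values, A + A = {-4, -1, 2, 5, 8, 11, 14}, so |A + A| = 7. Thus K = 7/4. Here |A + A| = 2|A| − 1 = 7, the minimum possible — so K = 7/4 is minimal, which holds iff A is an arithmetic progression.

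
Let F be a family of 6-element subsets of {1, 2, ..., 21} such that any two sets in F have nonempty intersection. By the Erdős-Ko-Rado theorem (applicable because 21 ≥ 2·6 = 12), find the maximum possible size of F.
max |F| = C(20, 5) = 15504

The Erdős-Ko-Rado theorem states: for n ≥ 2k, an intersecting family of k-subsets of an n-element set has size at most C(n − 1, k − 1), with equality for 'star' families {A ⊆ [n] : |A| = k, i ∈ A} (fix an element i). For n = 21, k = 6: C(20, 5) = 15504.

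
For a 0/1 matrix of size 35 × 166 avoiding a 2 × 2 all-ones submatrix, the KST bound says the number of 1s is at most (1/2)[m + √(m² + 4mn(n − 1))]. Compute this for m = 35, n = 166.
z(35, 166; 2, 2) ≤ (1/2)[35 + √(35² + 4·35·166·165)] = (1/2)[35 + √3835825] = 996.7631

Kővári–Sós–Turán: let r_1, ..., r_35 be the row sums and z = Σ r_i the total number of 1s. Each pair of columns can share at most one row with both entries 1 (else a 2×2 all-ones block appears), so Σ_i C(r_i, 2) ≤ C(166, 2) = 13695. By convexity Σ_i C(r_i, 2) ≥ 35·C(z/35, 2) = z(z − 35)/(2·35), giving z² − 35z − 35·166·165 ≤ 0 and hence z ≤ (1/2)[35 + √(1225 + 4·958650)] = (1/2)[35 + √3835825] ≈ (1/2)(35 + 1958.5262) = 996.7631.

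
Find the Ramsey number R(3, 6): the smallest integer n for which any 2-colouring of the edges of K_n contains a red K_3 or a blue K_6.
R(3, 6) = 18

Lower bound: an explicit 2-colouring of K_{17} (typically a Paley-type or other structured construction) avoids a red K_3 and a blue K_6, showing R(3, 6) > 17.
Upper bound: the simple Erdős–Szekeres recurrence only gives R(3, 6) ≤ 20; the tight bound R(3, 6) ≤ 18 requires a sharper case analysis (or computer search) of 2-colourings of K_{18}.
Hence R(3, 6) = 18.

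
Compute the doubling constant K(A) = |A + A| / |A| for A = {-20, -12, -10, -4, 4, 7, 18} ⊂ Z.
K = |A + A| / |A| = 23/7

Enumerate A + A = {a + b : a, b ∈ A}. With |A| = 7, there are |A|^2 = 49 ordered sum pairs; collecting distinct values, A + A = {-40, -32, -30, -24, -22, -20, -16, -14, -13, -8, -6, -5, -3, -2, 0, 3, 6, 8, 11, 14, 22, 25, 36}, so |A + A| = 23. Thus K = 23/7. For comparison, the minimum possible |A + A| over all 7-element sets is 2·7 − 1 = 13 (so min K = 13/7), attained only by arithmetic progressions.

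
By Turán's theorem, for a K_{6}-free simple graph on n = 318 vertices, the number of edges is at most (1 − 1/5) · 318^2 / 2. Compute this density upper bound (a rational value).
Turán density bound = (4/5) · 318^2/2 = 202248/5 ≈ 40449.6

Turán's theorem: ex(n, K_{r+1}) is achieved by the complete r-partite Turán graph T(n, r) with parts as balanced as possible, and is at most (1 − 1/r) · n^2/2. For r = 5, n = 318: the density bound is (4/5) · 101124/2 = 202248/5 ≈ 40449.6. The integer-valued extremum is e(T(318, 5)) = 40449, which is strictly less than the density bound 202248/5 since 5 ∤ 318 (the parts of T(318, 5) cannot all be equal).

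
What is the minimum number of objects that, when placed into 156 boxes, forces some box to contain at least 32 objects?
n = (32 − 1)·156 + 1 = 4837

By the generalised pigeonhole principle, to guarantee some box contains ≥ r objects we need more than (r − 1) · k objects total. Threshold: n = (r − 1) · k + 1. With r = 32 and k = 156: n = 31 · 156 + 1 = 4836 + 1 = 4837. For n = 4836 = 31 · 156, we can put exactly 31 objects in every box, avoiding 32 in any single one — so 4837 is tight.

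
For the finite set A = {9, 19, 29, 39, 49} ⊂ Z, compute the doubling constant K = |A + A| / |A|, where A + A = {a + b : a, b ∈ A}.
K = |A + A| / |A| = 9/5

Enumerate A + A = {a + b : a, b ∈ A}. With |A| = 5, there are |A|^2 = 25 ordered sum pairs; collecting distinct values, A + A = {18, 28, 38, 48, 58, 68, 78, 88, 98}, so |A + A| = 9. Thus K = 9/5. Here |A + A| = 2|A| − 1 = 9, the minimum possible — so K = 9/5 is minimal, which holds iff A is an arithmetic progression.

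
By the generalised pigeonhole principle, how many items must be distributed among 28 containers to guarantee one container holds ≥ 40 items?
n = (40 − 1)·28 + 1 = 1093

By the generalised pigeonhole principle, to guarantee some box contains ≥ r objects we need more than (r − 1) · k objects total. Threshold: n = (r − 1) · k + 1. With r = 40 and k = 28: n = 39 · 28 + 1 = 1092 + 1 = 1093. For n = 1092 = 39 · 28, we can put exactly 39 objects in every box, avoiding 40 in any single one — so 1093 is tight.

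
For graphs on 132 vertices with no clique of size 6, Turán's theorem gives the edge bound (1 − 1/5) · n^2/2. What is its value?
Turán density bound = (4/5) · 132^2/2 = 34848/5 ≈ 6969.6

Turán's theorem: ex(n, K_{r+1}) is achieved by the complete r-partite Turán graph T(n, r) with parts as balanced as possible, and is at most (1 − 1/r) · n^2/2. For r = 5, n = 132: the density bound is (4/5) · 17424/2 = 34848/5 ≈ 6969.6. The integer-valued extremum is e(T(132, 5)) = 6969, which is strictly less than the density bound 34848/5 since 5 ∤ 132 (the parts of T(132, 5) cannot all be equal).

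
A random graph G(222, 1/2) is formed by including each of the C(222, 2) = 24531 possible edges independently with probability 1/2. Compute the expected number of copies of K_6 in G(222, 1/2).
E[# K_6] = C(222, 6) · (1/2)^C(6, 2) = 155308696543 / 2^15 ≈ 4739645.280243

For each 6-subset S of vertices (there are C(222, 6) = 155308696543 such S), let X_S = 1 if S induces a K_6 (all C(6, 2) = 15 edges present). Then P(X_S = 1) = (1/2)^15 = 1/32768. By linearity of expectation, E[# K_6] = C(222, 6) · (1/2)^15 = 155308696543 / 32768 ≈ 4739645.280243.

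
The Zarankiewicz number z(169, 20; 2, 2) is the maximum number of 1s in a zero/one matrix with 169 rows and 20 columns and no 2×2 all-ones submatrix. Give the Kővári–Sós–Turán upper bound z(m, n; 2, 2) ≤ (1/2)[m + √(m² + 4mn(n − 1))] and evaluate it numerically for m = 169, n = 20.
z(169, 20; 2, 2) ≤ (1/2)[169 + √(169² + 4·169·20·19)] = (1/2)[169 + √285441] = 351.6334

Kővári–Sós–Turán: let r_1, ..., r_169 be the row sums and z = Σ r_i the total number of 1s. Each pair of columns can share at most one row with both entries 1 (else a 2×2 all-ones block appears), so Σ_i C(r_i, 2) ≤ C(20, 2) = 190. By convexity Σ_i C(r_i, 2) ≥ 169·C(z/169, 2) = z(z − 169)/(2·169), giving z² − 169z − 169·20·19 ≤ 0 and hence z ≤ (1/2)[169 + √(28561 + 4·64220)] = (1/2)[169 + √285441] ≈ (1/2)(169 + 534.2668) = 351.6334.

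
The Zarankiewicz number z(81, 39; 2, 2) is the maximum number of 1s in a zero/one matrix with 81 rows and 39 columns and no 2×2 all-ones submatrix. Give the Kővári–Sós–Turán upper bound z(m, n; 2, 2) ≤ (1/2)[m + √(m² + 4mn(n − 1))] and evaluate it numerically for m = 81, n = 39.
z(81, 39; 2, 2) ≤ (1/2)[81 + √(81² + 4·81·39·38)] = (1/2)[81 + √486729] = 389.3298

Kővári–Sós–Turán: let r_1, ..., r_81 be the row sums and z = Σ r_i the total number of 1s. Each pair of columns can share at most one row with both entries 1 (else a 2×2 all-ones block appears), so Σ_i C(r_i, 2) ≤ C(39, 2) = 741. By convexity Σ_i C(r_i, 2) ≥ 81·C(z/81, 2) = z(z − 81)/(2·81), giving z² − 81z − 81·39·38 ≤ 0 and hence z ≤ (1/2)[81 + √(6561 + 4·120042)] = (1/2)[81 + √486729] ≈ (1/2)(81 + 697.6597) = 389.3298.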